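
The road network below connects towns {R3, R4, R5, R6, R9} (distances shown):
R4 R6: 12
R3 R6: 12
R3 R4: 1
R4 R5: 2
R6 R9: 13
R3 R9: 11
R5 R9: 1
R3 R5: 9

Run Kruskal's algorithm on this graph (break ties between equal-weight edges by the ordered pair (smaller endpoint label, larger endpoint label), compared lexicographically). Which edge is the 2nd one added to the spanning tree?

R5-R9

Kruskal: consider edges lightest-first.
R3 R4 (1): add — endpoints in different components.
R5 R9 (1): add — endpoints in different components.
R4 R5 (2): add — endpoints in different components.
R3 R5 (9): skip — R5 and R3 already connected.
R3 R9 (11): skip — R3 and R9 already connected.
R3 R6 (12): add — endpoints in different components.
The 2nd edge added is R5 R9.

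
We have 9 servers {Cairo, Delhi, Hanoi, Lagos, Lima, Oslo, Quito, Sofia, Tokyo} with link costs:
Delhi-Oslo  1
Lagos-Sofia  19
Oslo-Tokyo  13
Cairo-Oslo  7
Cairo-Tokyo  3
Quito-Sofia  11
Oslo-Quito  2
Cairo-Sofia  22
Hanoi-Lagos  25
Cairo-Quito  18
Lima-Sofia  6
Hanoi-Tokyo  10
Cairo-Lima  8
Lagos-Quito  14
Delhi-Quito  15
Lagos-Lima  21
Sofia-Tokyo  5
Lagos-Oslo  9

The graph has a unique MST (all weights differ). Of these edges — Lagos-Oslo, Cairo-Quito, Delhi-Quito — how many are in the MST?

1

Kruskal: consider edges lightest-first.
Delhi-Oslo (1): add — endpoints in different components.
Oslo-Quito (2): add — endpoints in different components.
Cairo-Tokyo (3): add — endpoints in different components.
Sofia-Tokyo (5): add — endpoints in different components.
Lima-Sofia (6): add — endpoints in different components.
Cairo-Oslo (7): add — endpoints in different components.
Cairo-Lima (8): skip — Lima and Cairo already connected.
Lagos-Oslo (9): add — endpoints in different components.
Hanoi-Tokyo (10): add — endpoints in different components.
MST edge set: {Delhi-Oslo, Oslo-Quito, Cairo-Tokyo, Sofia-Tokyo, Lima-Sofia, Cairo-Oslo, Lagos-Oslo, Hanoi-Tokyo}.
Of the listed edges, {Lagos-Oslo} are in the MST → 1.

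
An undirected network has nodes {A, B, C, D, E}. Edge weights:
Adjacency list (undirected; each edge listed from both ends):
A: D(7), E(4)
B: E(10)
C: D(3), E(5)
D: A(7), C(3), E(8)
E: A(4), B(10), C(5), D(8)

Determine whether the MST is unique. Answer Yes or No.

Kruskal's algorithm — process edges by increasing weight (ties by edge label):
C-D (3): add. Components now {A} {B} {C,D} {E}
A-E (4): add. Components now {A,E} {B} {C,D}
C-E (5): add. Components now {A,C,D,E} {B}
A-D (7): skip — A and D already connected.
D-E (8): skip — D and E already connected.
B-E (10): add. Components now {A,B,C,D,E}
Every non-tree edge has weight strictly greater than the heaviest edge on the tree path between its endpoints, so the MST is unique.

Yes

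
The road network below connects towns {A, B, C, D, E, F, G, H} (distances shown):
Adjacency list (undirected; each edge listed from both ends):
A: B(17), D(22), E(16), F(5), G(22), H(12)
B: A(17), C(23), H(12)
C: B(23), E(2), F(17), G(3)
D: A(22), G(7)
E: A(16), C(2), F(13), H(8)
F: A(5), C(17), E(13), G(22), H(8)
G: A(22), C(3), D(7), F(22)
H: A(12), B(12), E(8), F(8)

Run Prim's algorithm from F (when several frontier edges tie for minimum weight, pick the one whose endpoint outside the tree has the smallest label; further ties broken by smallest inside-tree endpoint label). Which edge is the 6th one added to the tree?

Grow the tree from F using Prim:
Step 1: cheapest edge leaving the tree is A F (5); add A.
Step 2: cheapest edge leaving the tree is F H (8); add H.
Step 3: cheapest edge leaving the tree is E H (8); add E.
Step 4: cheapest edge leaving the tree is C E (2); add C.
Step 5: cheapest edge leaving the tree is C G (3); add G.
Step 6: cheapest edge leaving the tree is D G (7); add D.
Step 7: cheapest edge leaving the tree is B H (12); add B.
The 6th edge added is D G.

D-G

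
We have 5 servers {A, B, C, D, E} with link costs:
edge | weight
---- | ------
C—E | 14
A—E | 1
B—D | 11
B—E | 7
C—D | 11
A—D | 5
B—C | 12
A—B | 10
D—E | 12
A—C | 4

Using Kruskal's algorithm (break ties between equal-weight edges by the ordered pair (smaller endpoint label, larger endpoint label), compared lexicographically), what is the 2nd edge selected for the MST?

Kruskal's algorithm — process edges by increasing weight (ties by edge label):
A—E (1): add. Components now {A,E} {B} {C} {D}
A—C (4): add. Components now {A,C,E} {B} {D}
A—D (5): add. Components now {A,C,D,E} {B}
B—E (7): add. Components now {A,B,C,D,E}
The 2nd edge added is A—C.

A-C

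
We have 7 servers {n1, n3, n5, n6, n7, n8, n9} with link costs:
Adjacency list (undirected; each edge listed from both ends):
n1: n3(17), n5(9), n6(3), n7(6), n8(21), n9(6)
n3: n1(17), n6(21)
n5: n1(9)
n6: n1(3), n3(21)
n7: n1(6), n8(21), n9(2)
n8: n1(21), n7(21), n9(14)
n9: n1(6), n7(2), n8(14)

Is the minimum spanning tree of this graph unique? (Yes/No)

No

Kruskal: consider edges lightest-first.
n7–n9 (2): add — endpoints in different components.
n1–n6 (3): add — endpoints in different components.
n1–n7 (6): add — endpoints in different components.
n1–n9 (6): skip — n9 and n1 already connected.
n1–n5 (9): add — endpoints in different components.
n8–n9 (14): add — endpoints in different components.
n1–n3 (17): add — endpoints in different components.
Non-tree edge n1–n9 has weight 6, equal to the heaviest edge on its tree cycle — swapping gives another MST of the same weight. Not unique.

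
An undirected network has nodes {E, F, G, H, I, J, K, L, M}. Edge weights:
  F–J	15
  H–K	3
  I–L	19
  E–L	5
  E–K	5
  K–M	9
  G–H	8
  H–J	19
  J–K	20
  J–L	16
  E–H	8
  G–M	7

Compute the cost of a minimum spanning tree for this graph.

78

Kruskal: consider edges lightest-first.
H–K (3): add — endpoints in different components.
E–K (5): add — endpoints in different components.
E–L (5): add — endpoints in different components.
G–M (7): add — endpoints in different components.
E–H (8): skip — E and H already connected.
G–H (8): add — endpoints in different components.
K–M (9): skip — K and M already connected.
F–J (15): add — endpoints in different components.
J–L (16): add — endpoints in different components.
H–J (19): skip — H and J already connected.
I–L (19): add — endpoints in different components.
MST edges: H–K, E–K, E–L, G–M, G–H, F–J, J–L, I–L; total weight 3+5+5+7+8+15+16+19 = 78.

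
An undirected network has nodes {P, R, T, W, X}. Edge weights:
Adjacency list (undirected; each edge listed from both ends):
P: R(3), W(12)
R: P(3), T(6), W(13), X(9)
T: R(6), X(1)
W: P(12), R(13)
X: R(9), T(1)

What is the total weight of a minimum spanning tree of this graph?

Kruskal: consider edges lightest-first.
T–X (1): add. Components now {W} {R} {P} {T,X}
P–R (3): add. Components now {W} {P,R} {T,X}
R–T (6): add. Components now {W} {P,R,T,X}
R–X (9): skip — R and X already connected.
P–W (12): add. Components now {P,R,T,W,X}
MST edges: T–X, P–R, R–T, P–W; total weight 1+3+6+12 = 22.

22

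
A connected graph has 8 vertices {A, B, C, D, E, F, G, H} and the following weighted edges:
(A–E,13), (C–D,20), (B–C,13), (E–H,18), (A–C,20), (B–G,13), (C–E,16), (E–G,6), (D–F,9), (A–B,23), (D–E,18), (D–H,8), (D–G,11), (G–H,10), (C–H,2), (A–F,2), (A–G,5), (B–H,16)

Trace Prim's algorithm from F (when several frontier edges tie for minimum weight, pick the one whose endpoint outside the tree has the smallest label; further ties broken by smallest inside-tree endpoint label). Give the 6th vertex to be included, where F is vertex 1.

H

Grow the tree from F using Prim:
Step 1: cheapest edge leaving the tree is A–F (2); add A.
Step 2: cheapest edge leaving the tree is A–G (5); add G.
Step 3: cheapest edge leaving the tree is E–G (6); add E.
Step 4: cheapest edge leaving the tree is D–F (9); add D.
Step 5: cheapest edge leaving the tree is D–H (8); add H.
Step 6: cheapest edge leaving the tree is C–H (2); add C.
Step 7: cheapest edge leaving the tree is B–C (13); add B.
Vertex order: F, A, G, E, D, H, C, B. The 6th vertex is H.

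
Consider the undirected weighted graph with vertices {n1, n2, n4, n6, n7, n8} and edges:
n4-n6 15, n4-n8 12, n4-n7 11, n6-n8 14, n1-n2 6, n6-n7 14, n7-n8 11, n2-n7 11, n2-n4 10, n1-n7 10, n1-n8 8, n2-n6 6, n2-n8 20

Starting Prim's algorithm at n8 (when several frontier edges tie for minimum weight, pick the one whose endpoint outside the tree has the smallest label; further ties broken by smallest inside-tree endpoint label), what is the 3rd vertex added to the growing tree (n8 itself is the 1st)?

Prim, starting at n8.
Step 1: frontier [n1-n8 8, n7-n8 11, n4-n8 12, n6-n8 14, n2-n8 20] → take n1-n8 (8); add n1.
Step 2: frontier [n1-n2 6, n1-n7 10, n7-n8 11, n4-n8 12, n6-n8 14, n2-n8 20] → take n1-n2 (6); add n2.
Step 3: frontier [n1-n7 10, n2-n6 6, n2-n4 10, n2-n7 11, n7-n8 11, n4-n8 12, n6-n8 14] → take n2-n6 (6); add n6.
Step 4: frontier [n1-n7 10, n2-n4 10, n2-n7 11, n6-n7 14, n4-n6 15, n7-n8 11, n4-n8 12] → take n2-n4 (10); add n4.
Step 5: frontier [n1-n7 10, n2-n7 11, n4-n7 11, n6-n7 14, n7-n8 11] → take n1-n7 (10); add n7.
Vertex order: n8, n1, n2, n6, n4, n7. The 3rd vertex is n2.

n2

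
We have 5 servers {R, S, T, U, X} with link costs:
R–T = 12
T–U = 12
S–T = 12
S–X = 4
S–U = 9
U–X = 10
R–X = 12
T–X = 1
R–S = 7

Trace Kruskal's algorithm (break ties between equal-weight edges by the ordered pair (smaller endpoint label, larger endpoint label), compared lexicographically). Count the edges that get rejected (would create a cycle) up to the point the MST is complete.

0

Kruskal: consider edges lightest-first.
T–X (1): add. Components now {S} {T,X} {R} {U}
S–X (4): add. Components now {S,T,X} {R} {U}
R–S (7): add. Components now {R,S,T,X} {U}
S–U (9): add. Components now {R,S,T,U,X}
Edges rejected before the tree was complete: 0.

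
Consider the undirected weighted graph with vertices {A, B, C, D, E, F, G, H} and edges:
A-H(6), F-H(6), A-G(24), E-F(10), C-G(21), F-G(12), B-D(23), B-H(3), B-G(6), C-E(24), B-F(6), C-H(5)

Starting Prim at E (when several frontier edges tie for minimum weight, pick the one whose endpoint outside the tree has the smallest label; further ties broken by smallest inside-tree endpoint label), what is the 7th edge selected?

B-D

Prim, starting at E.
Step 1: frontier [E-F 10, C-E 24] → take E-F (10); add F.
Step 2: frontier [C-E 24, B-F 6, F-H 6, F-G 12] → take B-F (6); add B.
Step 3: frontier [B-H 3, B-G 6, B-D 23, C-E 24, F-H 6, F-G 12] → take B-H (3); add H.
Step 4: frontier [B-G 6, B-D 23, C-E 24, F-G 12, C-H 5, A-H 6] → take C-H (5); add C.
Step 5: frontier [B-G 6, B-D 23, C-G 21, F-G 12, A-H 6] → take A-H (6); add A.
Step 6: frontier [A-G 24, B-G 6, B-D 23, C-G 21, F-G 12] → take B-G (6); add G.
Step 7: frontier [B-D 23] → take B-D (23); add D.
The 7th edge added is B-D.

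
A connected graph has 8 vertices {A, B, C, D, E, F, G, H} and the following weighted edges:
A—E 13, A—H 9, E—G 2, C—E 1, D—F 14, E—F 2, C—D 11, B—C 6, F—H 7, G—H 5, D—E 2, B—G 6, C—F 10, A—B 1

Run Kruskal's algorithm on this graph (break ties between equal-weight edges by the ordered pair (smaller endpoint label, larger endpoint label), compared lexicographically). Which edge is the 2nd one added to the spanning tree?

Kruskal: consider edges lightest-first.
A—B (1): add — endpoints in different components.
C—E (1): add — endpoints in different components.
D—E (2): add — endpoints in different components.
E—F (2): add — endpoints in different components.
E—G (2): add — endpoints in different components.
G—H (5): add — endpoints in different components.
B—C (6): add — endpoints in different components.
The 2nd edge added is C—E.

C-E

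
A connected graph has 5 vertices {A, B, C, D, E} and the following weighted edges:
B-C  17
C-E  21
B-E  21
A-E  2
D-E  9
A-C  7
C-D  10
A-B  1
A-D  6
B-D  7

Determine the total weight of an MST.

Kruskal's algorithm — process edges by increasing weight (ties by edge label):
A-B (1): add. Components now {A,B} {C} {D} {E}
A-E (2): add. Components now {A,B,E} {C} {D}
A-D (6): add. Components now {A,B,D,E} {C}
A-C (7): add. Components now {A,B,C,D,E}
MST edges: A-B, A-E, A-D, A-C; total weight 1+2+6+7 = 16.

16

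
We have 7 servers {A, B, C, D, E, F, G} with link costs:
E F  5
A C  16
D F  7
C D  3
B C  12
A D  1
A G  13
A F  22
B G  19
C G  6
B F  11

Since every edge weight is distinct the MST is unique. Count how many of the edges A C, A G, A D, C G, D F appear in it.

Sort edges by weight, then run Kruskal:
A D (1): add — endpoints in different components.
C D (3): add — endpoints in different components.
E F (5): add — endpoints in different components.
C G (6): add — endpoints in different components.
D F (7): add — endpoints in different components.
B F (11): add — endpoints in different components.
MST edge set: {A D, C D, E F, C G, D F, B F}.
Of the listed edges, {A D, C G, D F} are in the MST → 3.

3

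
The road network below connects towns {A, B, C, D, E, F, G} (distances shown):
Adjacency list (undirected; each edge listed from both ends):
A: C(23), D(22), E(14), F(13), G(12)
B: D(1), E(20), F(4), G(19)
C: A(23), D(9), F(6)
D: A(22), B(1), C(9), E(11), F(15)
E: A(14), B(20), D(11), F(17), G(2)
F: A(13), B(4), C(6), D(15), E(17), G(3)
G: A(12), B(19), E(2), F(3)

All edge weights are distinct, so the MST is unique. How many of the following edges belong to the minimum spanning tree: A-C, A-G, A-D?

1

Kruskal's algorithm — process edges by increasing weight (ties by edge label):
B-D (1): add — endpoints in different components.
E-G (2): add — endpoints in different components.
F-G (3): add — endpoints in different components.
B-F (4): add — endpoints in different components.
C-F (6): add — endpoints in different components.
C-D (9): skip — C and D already connected.
D-E (11): skip — D and E already connected.
A-G (12): add — endpoints in different components.
MST edge set: {B-D, E-G, F-G, B-F, C-F, A-G}.
Of the listed edges, {A-G} are in the MST → 1.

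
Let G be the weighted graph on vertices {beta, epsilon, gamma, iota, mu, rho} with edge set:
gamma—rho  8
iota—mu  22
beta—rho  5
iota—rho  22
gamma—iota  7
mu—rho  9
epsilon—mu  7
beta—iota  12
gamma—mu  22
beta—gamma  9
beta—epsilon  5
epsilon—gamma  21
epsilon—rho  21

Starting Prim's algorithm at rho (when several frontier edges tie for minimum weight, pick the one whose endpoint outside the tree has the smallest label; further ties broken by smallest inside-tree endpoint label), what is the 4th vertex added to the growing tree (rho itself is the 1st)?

mu

Prim, starting at rho.
Step 1: cheapest edge leaving the tree is beta—rho (5); add beta.
Step 2: cheapest edge leaving the tree is beta—epsilon (5); add epsilon.
Step 3: cheapest edge leaving the tree is epsilon—mu (7); add mu.
Step 4: cheapest edge leaving the tree is gamma—rho (8); add gamma.
Step 5: cheapest edge leaving the tree is gamma—iota (7); add iota.
Vertex order: rho, beta, epsilon, mu, gamma, iota. The 4th vertex is mu.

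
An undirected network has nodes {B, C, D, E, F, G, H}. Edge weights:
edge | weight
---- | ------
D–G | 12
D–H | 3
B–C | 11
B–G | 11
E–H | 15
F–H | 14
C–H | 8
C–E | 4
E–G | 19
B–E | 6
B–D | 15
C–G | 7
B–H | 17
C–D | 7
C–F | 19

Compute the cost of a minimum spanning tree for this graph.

41

Kruskal: consider edges lightest-first.
D–H (3): add. Components now {B} {C} {D,H} {E} {F} {G}
C–E (4): add. Components now {B} {C,E} {D,H} {F} {G}
B–E (6): add. Components now {B,C,E} {D,H} {F} {G}
C–D (7): add. Components now {B,C,D,E,H} {F} {G}
C–G (7): add. Components now {B,C,D,E,G,H} {F}
C–H (8): skip — C and H already connected.
B–C (11): skip — B and C already connected.
B–G (11): skip — B and G already connected.
D–G (12): skip — D and G already connected.
F–H (14): add. Components now {B,C,D,E,F,G,H}
MST edges: D–H, C–E, B–E, C–D, C–G, F–H; total weight 3+4+6+7+7+14 = 41.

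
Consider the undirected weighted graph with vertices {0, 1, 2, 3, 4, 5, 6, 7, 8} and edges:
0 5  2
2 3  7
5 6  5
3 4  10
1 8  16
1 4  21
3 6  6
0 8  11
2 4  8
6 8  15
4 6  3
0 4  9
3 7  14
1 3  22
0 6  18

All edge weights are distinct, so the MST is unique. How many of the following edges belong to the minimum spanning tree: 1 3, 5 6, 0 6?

Kruskal: consider edges lightest-first.
0 5 (2): add — endpoints in different components.
4 6 (3): add — endpoints in different components.
5 6 (5): add — endpoints in different components.
3 6 (6): add — endpoints in different components.
2 3 (7): add — endpoints in different components.
2 4 (8): skip — 2 and 4 already connected.
0 4 (9): skip — 0 and 4 already connected.
3 4 (10): skip — 3 and 4 already connected.
0 8 (11): add — endpoints in different components.
3 7 (14): add — endpoints in different components.
6 8 (15): skip — 6 and 8 already connected.
1 8 (16): add — endpoints in different components.
MST edge set: {0 5, 4 6, 5 6, 3 6, 2 3, 0 8, 3 7, 1 8}.
Of the listed edges, {5 6} are in the MST → 1.

1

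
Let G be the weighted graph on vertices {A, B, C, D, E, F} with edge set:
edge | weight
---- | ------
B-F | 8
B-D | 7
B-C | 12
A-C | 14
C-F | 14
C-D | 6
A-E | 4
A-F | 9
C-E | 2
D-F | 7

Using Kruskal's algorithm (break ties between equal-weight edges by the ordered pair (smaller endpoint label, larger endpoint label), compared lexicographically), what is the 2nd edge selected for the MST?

Kruskal's algorithm — process edges by increasing weight (ties by edge label):
C-E (2): add — endpoints in different components.
A-E (4): add — endpoints in different components.
C-D (6): add — endpoints in different components.
B-D (7): add — endpoints in different components.
D-F (7): add — endpoints in different components.
The 2nd edge added is A-E.

A-E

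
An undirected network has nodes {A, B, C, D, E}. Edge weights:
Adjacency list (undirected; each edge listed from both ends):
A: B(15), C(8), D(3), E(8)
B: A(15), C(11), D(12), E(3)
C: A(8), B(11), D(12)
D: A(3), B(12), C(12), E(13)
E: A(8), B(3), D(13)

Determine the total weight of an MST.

Grow the tree from C using Prim:
Step 1: frontier [A C 8, B C 11, C D 12] → take A C (8); add A.
Step 2: frontier [A D 3, A E 8, A B 15, B C 11, C D 12] → take A D (3); add D.
Step 3: frontier [A E 8, A B 15, B C 11, B D 12, D E 13] → take A E (8); add E.
Step 4: frontier [A B 15, B C 11, B D 12, B E 3] → take B E (3); add B.
MST edges: A C, A D, A E, B E; total weight 8+3+8+3 = 22.

22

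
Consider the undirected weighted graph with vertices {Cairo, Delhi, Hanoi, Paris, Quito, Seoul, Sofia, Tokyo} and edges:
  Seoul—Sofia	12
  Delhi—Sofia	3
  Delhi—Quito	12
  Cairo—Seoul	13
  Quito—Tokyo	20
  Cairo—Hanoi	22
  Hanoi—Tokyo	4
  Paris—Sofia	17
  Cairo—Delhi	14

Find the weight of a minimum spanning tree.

81

Prim's algorithm from Seoul:
Step 1: frontier [Seoul—Sofia 12, Cairo—Seoul 13] → take Seoul—Sofia (12); add Sofia.
Step 2: frontier [Cairo—Seoul 13, Delhi—Sofia 3, Paris—Sofia 17] → take Delhi—Sofia (3); add Delhi.
Step 3: frontier [Delhi—Quito 12, Cairo—Delhi 14, Cairo—Seoul 13, Paris—Sofia 17] → take Delhi—Quito (12); add Quito.
Step 4: frontier [Cairo—Delhi 14, Quito—Tokyo 20, Cairo—Seoul 13, Paris—Sofia 17] → take Cairo—Seoul (13); add Cairo.
Step 5: frontier [Cairo—Hanoi 22, Quito—Tokyo 20, Paris—Sofia 17] → take Paris—Sofia (17); add Paris.
Step 6: frontier [Cairo—Hanoi 22, Quito—Tokyo 20] → take Quito—Tokyo (20); add Tokyo.
Step 7: frontier [Cairo—Hanoi 22, Hanoi—Tokyo 4] → take Hanoi—Tokyo (4); add Hanoi.
MST edges: Seoul—Sofia, Delhi—Sofia, Delhi—Quito, Cairo—Seoul, Paris—Sofia, Quito—Tokyo, Hanoi—Tokyo; total weight 12+3+12+13+17+20+4 = 81.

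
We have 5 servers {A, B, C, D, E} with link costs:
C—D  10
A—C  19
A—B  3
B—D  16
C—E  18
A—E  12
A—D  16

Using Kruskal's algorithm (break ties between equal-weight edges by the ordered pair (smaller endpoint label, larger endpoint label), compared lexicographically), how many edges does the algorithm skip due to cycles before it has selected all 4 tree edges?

Sort edges by weight, then run Kruskal:
A—B (3): add — endpoints in different components.
C—D (10): add — endpoints in different components.
A—E (12): add — endpoints in different components.
A—D (16): add — endpoints in different components.
Edges rejected before the tree was complete: 0.

0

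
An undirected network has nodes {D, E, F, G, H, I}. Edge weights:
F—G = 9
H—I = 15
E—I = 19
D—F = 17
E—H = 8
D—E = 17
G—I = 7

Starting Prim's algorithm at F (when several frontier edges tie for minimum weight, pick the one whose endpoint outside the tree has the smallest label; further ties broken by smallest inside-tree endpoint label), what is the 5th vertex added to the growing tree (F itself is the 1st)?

E

Grow the tree from F using Prim:
Step 1: cheapest edge leaving the tree is F—G (9); add G.
Step 2: cheapest edge leaving the tree is G—I (7); add I.
Step 3: cheapest edge leaving the tree is H—I (15); add H.
Step 4: cheapest edge leaving the tree is E—H (8); add E.
Step 5: cheapest edge leaving the tree is D—E (17); add D.
Vertex order: F, G, I, H, E, D. The 5th vertex is E.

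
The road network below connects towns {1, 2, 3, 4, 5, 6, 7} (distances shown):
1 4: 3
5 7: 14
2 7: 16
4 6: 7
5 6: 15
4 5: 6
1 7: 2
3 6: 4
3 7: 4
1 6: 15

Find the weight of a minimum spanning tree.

Prim, starting at 7.
Step 1: cheapest edge leaving the tree is 1 7 (2); add 1.
Step 2: cheapest edge leaving the tree is 1 4 (3); add 4.
Step 3: cheapest edge leaving the tree is 3 7 (4); add 3.
Step 4: cheapest edge leaving the tree is 3 6 (4); add 6.
Step 5: cheapest edge leaving the tree is 4 5 (6); add 5.
Step 6: cheapest edge leaving the tree is 2 7 (16); add 2.
MST edges: 1 7, 1 4, 3 7, 3 6, 4 5, 2 7; total weight 2+3+4+4+6+16 = 35.

35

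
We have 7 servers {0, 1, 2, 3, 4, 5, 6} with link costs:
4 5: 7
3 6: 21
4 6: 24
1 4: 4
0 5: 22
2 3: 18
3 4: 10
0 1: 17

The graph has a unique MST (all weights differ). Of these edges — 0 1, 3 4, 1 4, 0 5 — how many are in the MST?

Sort edges by weight, then run Kruskal:
1 4 (4): add — endpoints in different components.
4 5 (7): add — endpoints in different components.
3 4 (10): add — endpoints in different components.
0 1 (17): add — endpoints in different components.
2 3 (18): add — endpoints in different components.
3 6 (21): add — endpoints in different components.
MST edge set: {1 4, 4 5, 3 4, 0 1, 2 3, 3 6}.
Of the listed edges, {0 1, 3 4, 1 4} are in the MST → 3.

3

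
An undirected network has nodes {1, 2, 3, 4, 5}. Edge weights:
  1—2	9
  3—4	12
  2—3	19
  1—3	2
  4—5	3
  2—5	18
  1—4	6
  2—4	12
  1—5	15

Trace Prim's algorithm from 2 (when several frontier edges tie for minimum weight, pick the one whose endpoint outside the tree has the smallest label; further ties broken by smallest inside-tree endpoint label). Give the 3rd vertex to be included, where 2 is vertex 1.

Prim's algorithm from 2:
Step 1: cheapest edge leaving the tree is 1—2 (9); add 1.
Step 2: cheapest edge leaving the tree is 1—3 (2); add 3.
Step 3: cheapest edge leaving the tree is 1—4 (6); add 4.
Step 4: cheapest edge leaving the tree is 4—5 (3); add 5.
Vertex order: 2, 1, 3, 4, 5. The 3rd vertex is 3.

3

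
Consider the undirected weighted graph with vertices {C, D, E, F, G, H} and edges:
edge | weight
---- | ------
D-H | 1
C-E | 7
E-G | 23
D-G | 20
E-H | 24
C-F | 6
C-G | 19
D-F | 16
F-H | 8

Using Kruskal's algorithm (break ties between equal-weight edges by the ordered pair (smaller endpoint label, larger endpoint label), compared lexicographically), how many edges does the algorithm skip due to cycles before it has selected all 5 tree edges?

1

Kruskal's algorithm — process edges by increasing weight (ties by edge label):
D-H (1): add. Components now {C} {D,H} {E} {F} {G}
C-F (6): add. Components now {C,F} {D,H} {E} {G}
C-E (7): add. Components now {C,E,F} {D,H} {G}
F-H (8): add. Components now {C,D,E,F,H} {G}
D-F (16): skip — D and F already connected.
C-G (19): add. Components now {C,D,E,F,G,H}
Edges rejected before the tree was complete: 1.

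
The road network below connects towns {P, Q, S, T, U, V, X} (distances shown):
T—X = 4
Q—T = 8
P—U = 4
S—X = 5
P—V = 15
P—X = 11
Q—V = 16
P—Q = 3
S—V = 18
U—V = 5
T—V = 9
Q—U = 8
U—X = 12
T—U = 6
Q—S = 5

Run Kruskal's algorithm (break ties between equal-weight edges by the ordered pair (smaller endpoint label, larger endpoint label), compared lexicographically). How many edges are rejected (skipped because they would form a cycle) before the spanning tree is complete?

0

Kruskal's algorithm — process edges by increasing weight (ties by edge label):
P—Q (3): add — endpoints in different components.
P—U (4): add — endpoints in different components.
T—X (4): add — endpoints in different components.
Q—S (5): add — endpoints in different components.
S—X (5): add — endpoints in different components.
U—V (5): add — endpoints in different components.
Edges rejected before the tree was complete: 0.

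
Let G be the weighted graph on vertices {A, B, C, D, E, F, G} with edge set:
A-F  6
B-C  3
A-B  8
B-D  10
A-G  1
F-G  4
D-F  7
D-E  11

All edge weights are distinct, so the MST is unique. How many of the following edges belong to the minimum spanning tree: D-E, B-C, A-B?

Kruskal: consider edges lightest-first.
A-G (1): add — endpoints in different components.
B-C (3): add — endpoints in different components.
F-G (4): add — endpoints in different components.
A-F (6): skip — A and F already connected.
D-F (7): add — endpoints in different components.
A-B (8): add — endpoints in different components.
B-D (10): skip — B and D already connected.
D-E (11): add — endpoints in different components.
MST edge set: {A-G, B-C, F-G, D-F, A-B, D-E}.
Of the listed edges, {D-E, B-C, A-B} are in the MST → 3.

3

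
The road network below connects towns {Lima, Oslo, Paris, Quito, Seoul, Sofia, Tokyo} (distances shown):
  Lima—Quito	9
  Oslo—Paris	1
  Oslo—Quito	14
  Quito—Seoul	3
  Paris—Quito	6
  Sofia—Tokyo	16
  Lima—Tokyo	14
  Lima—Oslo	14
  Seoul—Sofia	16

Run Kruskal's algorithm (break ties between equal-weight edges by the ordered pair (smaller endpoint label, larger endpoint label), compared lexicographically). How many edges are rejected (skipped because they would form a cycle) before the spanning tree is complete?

2

Kruskal: consider edges lightest-first.
Oslo—Paris (1): add. Components now {Oslo,Paris} {Tokyo} {Lima} {Sofia} {Quito} {Seoul}
Quito—Seoul (3): add. Components now {Oslo,Paris} {Tokyo} {Lima} {Sofia} {Quito,Seoul}
Paris—Quito (6): add. Components now {Oslo,Paris,Quito,Seoul} {Tokyo} {Lima} {Sofia}
Lima—Quito (9): add. Components now {Lima,Oslo,Paris,Quito,Seoul} {Tokyo} {Sofia}
Lima—Oslo (14): skip — Oslo and Lima already connected.
Lima—Tokyo (14): add. Components now {Lima,Oslo,Paris,Quito,Seoul,Tokyo} {Sofia}
Oslo—Quito (14): skip — Oslo and Quito already connected.
Seoul—Sofia (16): add. Components now {Lima,Oslo,Paris,Quito,Seoul,Sofia,Tokyo}
Edges rejected before the tree was complete: 2.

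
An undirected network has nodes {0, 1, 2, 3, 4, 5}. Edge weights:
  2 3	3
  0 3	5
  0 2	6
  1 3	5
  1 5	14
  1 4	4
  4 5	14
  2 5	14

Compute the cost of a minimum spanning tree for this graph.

Kruskal's algorithm — process edges by increasing weight (ties by edge label):
2 3 (3): add — endpoints in different components.
1 4 (4): add — endpoints in different components.
0 3 (5): add — endpoints in different components.
1 3 (5): add — endpoints in different components.
0 2 (6): skip — 0 and 2 already connected.
1 5 (14): add — endpoints in different components.
MST edges: 2 3, 1 4, 0 3, 1 3, 1 5; total weight 3+4+5+5+14 = 31.

31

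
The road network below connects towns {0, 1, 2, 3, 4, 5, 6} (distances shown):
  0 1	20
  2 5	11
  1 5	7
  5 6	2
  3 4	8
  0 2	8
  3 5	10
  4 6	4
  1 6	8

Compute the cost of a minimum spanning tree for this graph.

Kruskal's algorithm — process edges by increasing weight (ties by edge label):
5 6 (2): add. Components now {0} {1} {2} {3} {4} {5,6}
4 6 (4): add. Components now {0} {1} {2} {3} {4,5,6}
1 5 (7): add. Components now {0} {1,4,5,6} {2} {3}
0 2 (8): add. Components now {0,2} {1,4,5,6} {3}
1 6 (8): skip — 1 and 6 already connected.
3 4 (8): add. Components now {0,2} {1,3,4,5,6}
3 5 (10): skip — 3 and 5 already connected.
2 5 (11): add. Components now {0,1,2,3,4,5,6}
MST edges: 5 6, 4 6, 1 5, 0 2, 3 4, 2 5; total weight 2+4+7+8+8+11 = 40.

40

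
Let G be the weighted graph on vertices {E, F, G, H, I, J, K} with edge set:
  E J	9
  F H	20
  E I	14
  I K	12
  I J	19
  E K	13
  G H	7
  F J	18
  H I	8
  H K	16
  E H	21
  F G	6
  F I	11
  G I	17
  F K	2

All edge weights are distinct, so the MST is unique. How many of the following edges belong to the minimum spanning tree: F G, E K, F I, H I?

Kruskal: consider edges lightest-first.
F K (2): add — endpoints in different components.
F G (6): add — endpoints in different components.
G H (7): add — endpoints in different components.
H I (8): add — endpoints in different components.
E J (9): add — endpoints in different components.
F I (11): skip — F and I already connected.
I K (12): skip — I and K already connected.
E K (13): add — endpoints in different components.
MST edge set: {F K, F G, G H, H I, E J, E K}.
Of the listed edges, {F G, E K, H I} are in the MST → 3.

3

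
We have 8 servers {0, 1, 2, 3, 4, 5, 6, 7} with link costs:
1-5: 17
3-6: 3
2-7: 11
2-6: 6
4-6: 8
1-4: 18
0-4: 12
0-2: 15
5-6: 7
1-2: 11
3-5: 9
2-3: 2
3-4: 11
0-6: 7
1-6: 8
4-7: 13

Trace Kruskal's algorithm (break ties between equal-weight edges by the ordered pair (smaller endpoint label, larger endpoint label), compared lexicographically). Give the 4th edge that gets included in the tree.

5-6

Kruskal's algorithm — process edges by increasing weight (ties by edge label):
2-3 (2): add — endpoints in different components.
3-6 (3): add — endpoints in different components.
2-6 (6): skip — 2 and 6 already connected.
0-6 (7): add — endpoints in different components.
5-6 (7): add — endpoints in different components.
1-6 (8): add — endpoints in different components.
4-6 (8): add — endpoints in different components.
3-5 (9): skip — 3 and 5 already connected.
1-2 (11): skip — 1 and 2 already connected.
2-7 (11): add — endpoints in different components.
The 4th edge added is 5-6.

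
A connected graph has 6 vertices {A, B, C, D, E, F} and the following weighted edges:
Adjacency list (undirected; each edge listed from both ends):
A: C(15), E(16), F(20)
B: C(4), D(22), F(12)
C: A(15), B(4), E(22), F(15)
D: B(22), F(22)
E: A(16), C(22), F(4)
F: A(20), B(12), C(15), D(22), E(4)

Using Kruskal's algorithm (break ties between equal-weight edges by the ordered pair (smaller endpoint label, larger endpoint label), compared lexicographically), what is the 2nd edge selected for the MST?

Kruskal's algorithm — process edges by increasing weight (ties by edge label):
B C (4): add. Components now {A} {B,C} {D} {E} {F}
E F (4): add. Components now {A} {B,C} {D} {E,F}
B F (12): add. Components now {A} {B,C,E,F} {D}
A C (15): add. Components now {A,B,C,E,F} {D}
C F (15): skip — C and F already connected.
A E (16): skip — A and E already connected.
A F (20): skip — A and F already connected.
B D (22): add. Components now {A,B,C,D,E,F}
The 2nd edge added is E F.

E-F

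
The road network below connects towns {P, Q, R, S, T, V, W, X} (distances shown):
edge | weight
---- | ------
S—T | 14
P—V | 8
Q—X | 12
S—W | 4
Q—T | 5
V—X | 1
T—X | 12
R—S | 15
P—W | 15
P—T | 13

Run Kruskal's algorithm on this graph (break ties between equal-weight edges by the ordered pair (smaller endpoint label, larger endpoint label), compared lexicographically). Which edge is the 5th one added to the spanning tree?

Sort edges by weight, then run Kruskal:
V—X (1): add — endpoints in different components.
S—W (4): add — endpoints in different components.
Q—T (5): add — endpoints in different components.
P—V (8): add — endpoints in different components.
Q—X (12): add — endpoints in different components.
T—X (12): skip — T and X already connected.
P—T (13): skip — P and T already connected.
S—T (14): add — endpoints in different components.
P—W (15): skip — W and P already connected.
R—S (15): add — endpoints in different components.
The 5th edge added is Q—X.

Q-X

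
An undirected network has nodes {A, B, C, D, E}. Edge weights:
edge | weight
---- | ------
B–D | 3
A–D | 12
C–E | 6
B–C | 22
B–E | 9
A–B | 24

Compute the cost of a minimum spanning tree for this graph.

Kruskal: consider edges lightest-first.
B–D (3): add. Components now {A} {B,D} {C} {E}
C–E (6): add. Components now {A} {B,D} {C,E}
B–E (9): add. Components now {A} {B,C,D,E}
A–D (12): add. Components now {A,B,C,D,E}
MST edges: B–D, C–E, B–E, A–D; total weight 3+6+9+12 = 30.

30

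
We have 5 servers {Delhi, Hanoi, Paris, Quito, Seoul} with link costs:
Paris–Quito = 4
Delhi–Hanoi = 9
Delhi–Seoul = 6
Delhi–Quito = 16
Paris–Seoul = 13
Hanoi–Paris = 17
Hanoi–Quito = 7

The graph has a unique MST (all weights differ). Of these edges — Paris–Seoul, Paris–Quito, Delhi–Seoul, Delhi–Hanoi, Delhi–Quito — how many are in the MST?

Kruskal: consider edges lightest-first.
Paris–Quito (4): add. Components now {Paris,Quito} {Delhi} {Seoul} {Hanoi}
Delhi–Seoul (6): add. Components now {Paris,Quito} {Delhi,Seoul} {Hanoi}
Hanoi–Quito (7): add. Components now {Hanoi,Paris,Quito} {Delhi,Seoul}
Delhi–Hanoi (9): add. Components now {Delhi,Hanoi,Paris,Quito,Seoul}
MST edge set: {Paris–Quito, Delhi–Seoul, Hanoi–Quito, Delhi–Hanoi}.
Of the listed edges, {Paris–Quito, Delhi–Seoul, Delhi–Hanoi} are in the MST → 3.

3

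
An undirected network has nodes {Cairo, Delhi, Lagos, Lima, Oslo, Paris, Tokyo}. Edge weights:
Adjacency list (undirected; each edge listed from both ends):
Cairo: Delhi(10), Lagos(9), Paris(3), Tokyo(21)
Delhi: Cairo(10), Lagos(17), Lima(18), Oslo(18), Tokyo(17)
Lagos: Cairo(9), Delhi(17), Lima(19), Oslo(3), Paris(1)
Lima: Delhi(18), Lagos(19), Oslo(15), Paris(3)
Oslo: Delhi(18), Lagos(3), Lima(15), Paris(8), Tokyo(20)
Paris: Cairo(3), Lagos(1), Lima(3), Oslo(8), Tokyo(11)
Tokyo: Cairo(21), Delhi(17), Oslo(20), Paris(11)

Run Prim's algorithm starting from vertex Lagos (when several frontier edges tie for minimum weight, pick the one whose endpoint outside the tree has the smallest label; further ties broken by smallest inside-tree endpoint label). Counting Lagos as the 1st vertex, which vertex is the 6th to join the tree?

Grow the tree from Lagos using Prim:
Step 1: cheapest edge leaving the tree is Lagos Paris (1); add Paris.
Step 2: cheapest edge leaving the tree is Cairo Paris (3); add Cairo.
Step 3: cheapest edge leaving the tree is Lima Paris (3); add Lima.
Step 4: cheapest edge leaving the tree is Lagos Oslo (3); add Oslo.
Step 5: cheapest edge leaving the tree is Cairo Delhi (10); add Delhi.
Step 6: cheapest edge leaving the tree is Paris Tokyo (11); add Tokyo.
Vertex order: Lagos, Paris, Cairo, Lima, Oslo, Delhi, Tokyo. The 6th vertex is Delhi.

Delhi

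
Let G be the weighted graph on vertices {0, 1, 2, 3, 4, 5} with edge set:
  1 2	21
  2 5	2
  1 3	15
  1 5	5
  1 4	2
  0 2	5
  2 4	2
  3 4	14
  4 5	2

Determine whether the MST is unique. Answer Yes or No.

No

Kruskal's algorithm — process edges by increasing weight (ties by edge label):
1 4 (2): add — endpoints in different components.
2 4 (2): add — endpoints in different components.
2 5 (2): add — endpoints in different components.
4 5 (2): skip — 4 and 5 already connected.
0 2 (5): add — endpoints in different components.
1 5 (5): skip — 1 and 5 already connected.
3 4 (14): add — endpoints in different components.
Non-tree edge 4 5 has weight 2, equal to the heaviest edge on its tree cycle — swapping gives another MST of the same weight. Not unique.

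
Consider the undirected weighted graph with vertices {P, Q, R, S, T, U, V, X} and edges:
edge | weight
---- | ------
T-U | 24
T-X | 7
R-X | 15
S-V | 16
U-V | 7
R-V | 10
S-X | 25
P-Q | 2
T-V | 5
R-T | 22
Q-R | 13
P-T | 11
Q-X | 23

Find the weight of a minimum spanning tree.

Sort edges by weight, then run Kruskal:
P-Q (2): add — endpoints in different components.
T-V (5): add — endpoints in different components.
T-X (7): add — endpoints in different components.
U-V (7): add — endpoints in different components.
R-V (10): add — endpoints in different components.
P-T (11): add — endpoints in different components.
Q-R (13): skip — Q and R already connected.
R-X (15): skip — X and R already connected.
S-V (16): add — endpoints in different components.
MST edges: P-Q, T-V, T-X, U-V, R-V, P-T, S-V; total weight 2+5+7+7+10+11+16 = 58.

58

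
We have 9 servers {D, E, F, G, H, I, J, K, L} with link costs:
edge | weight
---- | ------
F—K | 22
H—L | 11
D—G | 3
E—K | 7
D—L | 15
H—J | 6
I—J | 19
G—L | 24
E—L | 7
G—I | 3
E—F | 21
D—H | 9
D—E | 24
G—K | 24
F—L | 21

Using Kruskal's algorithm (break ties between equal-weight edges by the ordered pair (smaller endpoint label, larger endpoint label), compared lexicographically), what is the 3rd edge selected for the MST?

Kruskal's algorithm — process edges by increasing weight (ties by edge label):
D—G (3): add — endpoints in different components.
G—I (3): add — endpoints in different components.
H—J (6): add — endpoints in different components.
E—K (7): add — endpoints in different components.
E—L (7): add — endpoints in different components.
D—H (9): add — endpoints in different components.
H—L (11): add — endpoints in different components.
D—L (15): skip — D and L already connected.
I—J (19): skip — I and J already connected.
E—F (21): add — endpoints in different components.
The 3rd edge added is H—J.

H-J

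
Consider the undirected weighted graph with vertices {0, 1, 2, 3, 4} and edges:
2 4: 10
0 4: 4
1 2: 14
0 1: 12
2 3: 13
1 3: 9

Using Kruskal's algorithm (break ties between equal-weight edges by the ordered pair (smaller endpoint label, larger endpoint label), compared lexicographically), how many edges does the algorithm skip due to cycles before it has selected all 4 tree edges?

Kruskal: consider edges lightest-first.
0 4 (4): add. Components now {0,4} {1} {2} {3}
1 3 (9): add. Components now {0,4} {1,3} {2}
2 4 (10): add. Components now {0,2,4} {1,3}
0 1 (12): add. Components now {0,1,2,3,4}
Edges rejected before the tree was complete: 0.

0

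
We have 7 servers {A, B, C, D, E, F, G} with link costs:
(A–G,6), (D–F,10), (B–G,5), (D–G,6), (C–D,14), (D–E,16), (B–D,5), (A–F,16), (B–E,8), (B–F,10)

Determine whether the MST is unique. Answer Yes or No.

No

Sort edges by weight, then run Kruskal:
B–D (5): add — endpoints in different components.
B–G (5): add — endpoints in different components.
A–G (6): add — endpoints in different components.
D–G (6): skip — D and G already connected.
B–E (8): add — endpoints in different components.
B–F (10): add — endpoints in different components.
D–F (10): skip — D and F already connected.
C–D (14): add — endpoints in different components.
Non-tree edge D–F has weight 10, equal to the heaviest edge on its tree cycle — swapping gives another MST of the same weight. Not unique.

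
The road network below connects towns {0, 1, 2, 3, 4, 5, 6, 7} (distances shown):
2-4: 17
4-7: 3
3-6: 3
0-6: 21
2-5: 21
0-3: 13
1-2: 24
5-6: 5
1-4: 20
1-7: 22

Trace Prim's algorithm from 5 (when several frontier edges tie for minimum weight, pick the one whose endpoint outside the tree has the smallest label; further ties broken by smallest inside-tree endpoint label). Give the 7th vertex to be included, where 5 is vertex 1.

Prim, starting at 5.
Step 1: cheapest edge leaving the tree is 5-6 (5); add 6.
Step 2: cheapest edge leaving the tree is 3-6 (3); add 3.
Step 3: cheapest edge leaving the tree is 0-3 (13); add 0.
Step 4: cheapest edge leaving the tree is 2-5 (21); add 2.
Step 5: cheapest edge leaving the tree is 2-4 (17); add 4.
Step 6: cheapest edge leaving the tree is 4-7 (3); add 7.
Step 7: cheapest edge leaving the tree is 1-4 (20); add 1.
Vertex order: 5, 6, 3, 0, 2, 4, 7, 1. The 7th vertex is 7.

7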